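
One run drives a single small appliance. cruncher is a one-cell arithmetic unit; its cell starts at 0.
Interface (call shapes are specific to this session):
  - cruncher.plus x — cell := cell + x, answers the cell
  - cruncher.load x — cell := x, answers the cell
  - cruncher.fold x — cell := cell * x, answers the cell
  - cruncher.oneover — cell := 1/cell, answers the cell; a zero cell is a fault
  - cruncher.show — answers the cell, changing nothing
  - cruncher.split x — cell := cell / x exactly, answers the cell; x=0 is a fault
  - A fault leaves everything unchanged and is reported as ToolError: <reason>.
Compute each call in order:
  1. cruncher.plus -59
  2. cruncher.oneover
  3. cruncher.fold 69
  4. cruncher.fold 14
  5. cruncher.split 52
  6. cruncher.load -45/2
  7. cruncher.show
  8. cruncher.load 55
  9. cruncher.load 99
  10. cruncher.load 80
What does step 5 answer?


Answer: -483/1534

Derivation:
·→ plus(x='-59')
·← -59
·→ oneover()
·← -1/59
·→ fold(x='69')
·← -69/59
·→ fold(x='14')
·← -966/59
·→ split(x='52')
·← -483/1534
·→ load(x='-45/2')
·← -45/2
·→ show()
·← -45/2
·→ load(x='55')
·← 55
·→ load(x='99')
·← 99
·→ load(x='80')
·← 80


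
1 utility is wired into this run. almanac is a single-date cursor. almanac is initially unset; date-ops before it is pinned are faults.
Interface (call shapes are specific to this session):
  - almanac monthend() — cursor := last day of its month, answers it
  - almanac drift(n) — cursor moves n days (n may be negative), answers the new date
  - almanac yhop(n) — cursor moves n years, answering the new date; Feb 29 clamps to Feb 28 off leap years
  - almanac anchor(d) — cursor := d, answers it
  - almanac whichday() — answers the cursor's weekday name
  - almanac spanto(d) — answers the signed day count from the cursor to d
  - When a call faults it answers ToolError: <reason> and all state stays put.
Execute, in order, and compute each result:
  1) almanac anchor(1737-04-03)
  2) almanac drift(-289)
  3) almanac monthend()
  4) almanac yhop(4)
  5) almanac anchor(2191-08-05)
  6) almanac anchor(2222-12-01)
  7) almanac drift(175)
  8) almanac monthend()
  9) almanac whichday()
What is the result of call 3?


Answer: 1736-06-30

Derivation:
[in] almanac anchor 1737-04-03
:: 1737-04-03
[in] almanac drift -289
:: 1736-06-18
[in] almanac monthend
:: 1736-06-30
[in] almanac yhop 4
:: 1740-06-30
[in] almanac anchor 2191-08-05
:: 2191-08-05
[in] almanac anchor 2222-12-01
:: 2222-12-01
[in] almanac drift 175
:: 2223-05-25
[in] almanac monthend
:: 2223-05-31
[in] almanac whichday
:: Saturday


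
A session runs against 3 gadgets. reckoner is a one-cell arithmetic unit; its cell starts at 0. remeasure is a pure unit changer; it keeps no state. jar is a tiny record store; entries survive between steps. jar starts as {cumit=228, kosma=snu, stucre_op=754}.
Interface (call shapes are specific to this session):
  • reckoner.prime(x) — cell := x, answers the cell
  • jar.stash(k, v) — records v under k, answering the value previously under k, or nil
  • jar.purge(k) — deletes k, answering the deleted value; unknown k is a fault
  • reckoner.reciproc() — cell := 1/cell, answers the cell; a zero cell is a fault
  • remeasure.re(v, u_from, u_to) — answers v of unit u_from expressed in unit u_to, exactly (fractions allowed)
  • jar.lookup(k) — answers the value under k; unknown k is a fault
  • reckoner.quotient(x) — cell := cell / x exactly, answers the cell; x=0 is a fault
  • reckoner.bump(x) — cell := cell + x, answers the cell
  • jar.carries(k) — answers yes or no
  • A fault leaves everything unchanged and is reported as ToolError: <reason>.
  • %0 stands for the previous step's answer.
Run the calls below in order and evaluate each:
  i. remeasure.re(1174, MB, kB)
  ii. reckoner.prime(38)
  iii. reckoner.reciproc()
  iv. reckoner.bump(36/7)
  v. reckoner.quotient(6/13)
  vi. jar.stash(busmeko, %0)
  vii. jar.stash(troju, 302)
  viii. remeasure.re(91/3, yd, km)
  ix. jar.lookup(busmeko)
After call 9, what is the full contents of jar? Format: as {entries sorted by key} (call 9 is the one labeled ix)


-- 1. re(1174, MB, kB) -> 1174000
-- 2. prime(38) -> 38
-- 3. reciproc() -> 1/38
-- 4. bump(36/7) -> 1375/266
-- 5. quotient(6/13) -> 17875/1596
-- 6. stash(busmeko, %0) -> nil
-- 7. stash(troju, 302) -> nil
-- 8. re(91/3, yd, km) -> 34671/1250000
-- 9. lookup(busmeko) -> 17875/1596

Answer: {busmeko=17875/1596, cumit=228, kosma=snu, stucre_op=754, troju=302}


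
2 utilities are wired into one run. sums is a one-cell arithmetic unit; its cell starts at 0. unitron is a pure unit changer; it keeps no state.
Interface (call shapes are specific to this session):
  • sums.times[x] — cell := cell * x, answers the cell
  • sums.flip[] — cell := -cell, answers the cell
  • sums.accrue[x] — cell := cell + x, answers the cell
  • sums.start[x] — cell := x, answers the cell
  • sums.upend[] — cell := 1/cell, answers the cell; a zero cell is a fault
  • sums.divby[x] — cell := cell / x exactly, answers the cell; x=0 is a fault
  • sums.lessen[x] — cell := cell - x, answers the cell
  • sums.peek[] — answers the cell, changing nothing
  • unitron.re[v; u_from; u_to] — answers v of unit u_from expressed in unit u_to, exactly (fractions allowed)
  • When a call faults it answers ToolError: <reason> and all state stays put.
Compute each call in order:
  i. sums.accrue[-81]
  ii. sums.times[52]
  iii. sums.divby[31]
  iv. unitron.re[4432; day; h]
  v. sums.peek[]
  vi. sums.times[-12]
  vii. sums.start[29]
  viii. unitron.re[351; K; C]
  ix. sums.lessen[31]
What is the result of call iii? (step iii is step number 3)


[in] sums.accrue x→-81
[out] -81
[in] sums.times x→52
[out] -4212
[in] sums.divby x→31
[out] -4212/31
[in] unitron.re v→4432 u_from→day u_to→h
[out] 106368
[in] sums.peek
[out] -4212/31
[in] sums.times x→-12
[out] 50544/31
[in] sums.start x→29
[out] 29
[in] unitron.re v→351 u_from→K u_to→C
[out] 1557/20
[in] sums.lessen x→31
[out] -2

Answer: -4212/31


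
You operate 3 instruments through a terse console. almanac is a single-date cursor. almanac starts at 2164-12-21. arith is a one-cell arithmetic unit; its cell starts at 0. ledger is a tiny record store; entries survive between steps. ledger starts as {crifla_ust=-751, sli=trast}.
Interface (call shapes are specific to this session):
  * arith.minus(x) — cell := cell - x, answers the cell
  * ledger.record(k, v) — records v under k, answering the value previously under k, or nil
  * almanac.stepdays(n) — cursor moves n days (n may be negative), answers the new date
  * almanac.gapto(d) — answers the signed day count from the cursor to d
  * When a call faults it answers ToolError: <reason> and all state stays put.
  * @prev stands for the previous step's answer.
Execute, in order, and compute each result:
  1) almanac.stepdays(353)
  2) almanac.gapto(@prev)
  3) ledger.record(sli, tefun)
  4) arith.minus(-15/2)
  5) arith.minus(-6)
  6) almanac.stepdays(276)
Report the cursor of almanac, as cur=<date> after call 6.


Answer: cur=2166-09-11

Derivation:
→ almanac.stepdays(n: 353)
← 2165-12-09
→ almanac.gapto(d: @prev)
← 0
→ ledger.record(k: sli, v: tefun)
← trast
→ arith.minus(x: -15/2)
← 15/2
→ arith.minus(x: -6)
← 27/2
→ almanac.stepdays(n: 276)
← 2166-09-11


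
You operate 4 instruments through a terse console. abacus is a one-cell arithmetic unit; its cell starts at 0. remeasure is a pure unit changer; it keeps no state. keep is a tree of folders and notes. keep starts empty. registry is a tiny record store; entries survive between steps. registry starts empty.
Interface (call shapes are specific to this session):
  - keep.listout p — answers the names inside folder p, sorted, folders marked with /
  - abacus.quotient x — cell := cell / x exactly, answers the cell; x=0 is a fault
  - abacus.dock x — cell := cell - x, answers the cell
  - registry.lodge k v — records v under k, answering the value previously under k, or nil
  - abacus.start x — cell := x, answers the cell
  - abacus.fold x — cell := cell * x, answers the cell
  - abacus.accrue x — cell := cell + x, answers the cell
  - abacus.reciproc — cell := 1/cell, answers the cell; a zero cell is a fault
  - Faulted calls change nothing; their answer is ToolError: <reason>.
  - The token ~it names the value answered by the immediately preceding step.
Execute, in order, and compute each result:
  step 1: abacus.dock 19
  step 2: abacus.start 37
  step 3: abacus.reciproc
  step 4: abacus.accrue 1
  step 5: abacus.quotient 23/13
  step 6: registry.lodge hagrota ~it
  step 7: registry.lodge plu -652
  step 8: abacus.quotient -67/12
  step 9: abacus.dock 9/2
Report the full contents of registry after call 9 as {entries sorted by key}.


>>> abacus.dock 19
[out] -19
>>> abacus.start 37
[out] 37
>>> abacus.reciproc
[out] 1/37
>>> abacus.accrue 1
[out] 38/37
>>> abacus.quotient 23/13
[out] 494/851
>>> registry.lodge hagrota ~it
[out] nil
>>> registry.lodge plu -652
[out] nil
>>> abacus.quotient -67/12
[out] -5928/57017
>>> abacus.dock 9/2
[out] -525009/114034

Answer: {hagrota=494/851, plu=-652}


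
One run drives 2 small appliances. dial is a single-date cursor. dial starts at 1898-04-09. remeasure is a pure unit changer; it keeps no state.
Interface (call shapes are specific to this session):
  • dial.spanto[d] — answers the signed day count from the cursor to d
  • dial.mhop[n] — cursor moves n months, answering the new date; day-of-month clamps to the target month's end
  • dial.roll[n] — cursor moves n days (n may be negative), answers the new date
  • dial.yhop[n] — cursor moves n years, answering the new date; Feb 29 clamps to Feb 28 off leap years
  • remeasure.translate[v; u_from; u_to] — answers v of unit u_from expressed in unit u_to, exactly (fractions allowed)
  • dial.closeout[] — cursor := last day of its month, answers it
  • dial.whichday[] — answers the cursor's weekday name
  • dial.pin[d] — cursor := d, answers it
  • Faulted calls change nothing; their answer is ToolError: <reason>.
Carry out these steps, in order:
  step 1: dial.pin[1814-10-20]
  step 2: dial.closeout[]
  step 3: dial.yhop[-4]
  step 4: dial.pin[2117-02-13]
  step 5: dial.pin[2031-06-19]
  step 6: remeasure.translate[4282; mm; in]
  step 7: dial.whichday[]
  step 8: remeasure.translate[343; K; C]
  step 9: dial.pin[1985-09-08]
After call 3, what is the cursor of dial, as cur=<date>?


Now I run pin(1814-10-20), and observe 1814-10-20.
Calling closeout, and see 1814-10-31.
Calling yhop(-4): 1810-10-31.
I run pin(2117-02-13): 2117-02-13.
I use pin(2031-06-19), — result: 2031-06-19.
I try translate(4282, mm, in), giving 21410/127.
Then whichday, yielding Thursday.
I run translate(343, K, C), giving 1397/20.
Calling pin(1985-09-08), → 1985-09-08.

Answer: cur=1810-10-31


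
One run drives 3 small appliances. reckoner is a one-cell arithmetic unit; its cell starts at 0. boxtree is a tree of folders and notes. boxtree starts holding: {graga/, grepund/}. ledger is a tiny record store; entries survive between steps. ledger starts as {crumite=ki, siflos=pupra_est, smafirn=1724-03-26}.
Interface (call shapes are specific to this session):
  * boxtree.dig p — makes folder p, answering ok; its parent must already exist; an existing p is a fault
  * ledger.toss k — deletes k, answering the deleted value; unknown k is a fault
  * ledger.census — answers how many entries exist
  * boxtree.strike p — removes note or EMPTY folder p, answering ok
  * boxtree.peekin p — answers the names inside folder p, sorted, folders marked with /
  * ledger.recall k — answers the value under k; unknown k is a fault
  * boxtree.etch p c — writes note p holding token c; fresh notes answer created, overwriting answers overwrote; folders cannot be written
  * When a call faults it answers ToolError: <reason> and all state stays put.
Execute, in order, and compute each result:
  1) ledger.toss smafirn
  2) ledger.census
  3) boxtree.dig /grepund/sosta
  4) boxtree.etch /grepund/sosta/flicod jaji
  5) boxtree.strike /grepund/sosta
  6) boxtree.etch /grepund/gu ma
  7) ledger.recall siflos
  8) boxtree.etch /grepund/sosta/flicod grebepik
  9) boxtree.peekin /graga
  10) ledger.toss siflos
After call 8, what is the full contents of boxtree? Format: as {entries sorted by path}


>> ledger.toss(k=smafirn)
<< 1724-03-26
>> ledger.census()
<< 2
>> boxtree.dig(p=/grepund/sosta)
<< ok
>> boxtree.etch(p=/grepund/sosta/flicod, c=jaji)
<< created
>> boxtree.strike(p=/grepund/sosta)
<< ToolError: not empty
>> boxtree.etch(p=/grepund/gu, c=ma)
<< created
>> ledger.recall(k=siflos)
<< pupra_est
>> boxtree.etch(p=/grepund/sosta/flicod, c=grebepik)
<< overwrote
>> boxtree.peekin(p=/graga)
<< []
>> ledger.toss(k=siflos)
<< pupra_est

Answer: {graga/, grepund/, grepund/gu=ma, grepund/sosta/, grepund/sosta/flicod=grebepik}


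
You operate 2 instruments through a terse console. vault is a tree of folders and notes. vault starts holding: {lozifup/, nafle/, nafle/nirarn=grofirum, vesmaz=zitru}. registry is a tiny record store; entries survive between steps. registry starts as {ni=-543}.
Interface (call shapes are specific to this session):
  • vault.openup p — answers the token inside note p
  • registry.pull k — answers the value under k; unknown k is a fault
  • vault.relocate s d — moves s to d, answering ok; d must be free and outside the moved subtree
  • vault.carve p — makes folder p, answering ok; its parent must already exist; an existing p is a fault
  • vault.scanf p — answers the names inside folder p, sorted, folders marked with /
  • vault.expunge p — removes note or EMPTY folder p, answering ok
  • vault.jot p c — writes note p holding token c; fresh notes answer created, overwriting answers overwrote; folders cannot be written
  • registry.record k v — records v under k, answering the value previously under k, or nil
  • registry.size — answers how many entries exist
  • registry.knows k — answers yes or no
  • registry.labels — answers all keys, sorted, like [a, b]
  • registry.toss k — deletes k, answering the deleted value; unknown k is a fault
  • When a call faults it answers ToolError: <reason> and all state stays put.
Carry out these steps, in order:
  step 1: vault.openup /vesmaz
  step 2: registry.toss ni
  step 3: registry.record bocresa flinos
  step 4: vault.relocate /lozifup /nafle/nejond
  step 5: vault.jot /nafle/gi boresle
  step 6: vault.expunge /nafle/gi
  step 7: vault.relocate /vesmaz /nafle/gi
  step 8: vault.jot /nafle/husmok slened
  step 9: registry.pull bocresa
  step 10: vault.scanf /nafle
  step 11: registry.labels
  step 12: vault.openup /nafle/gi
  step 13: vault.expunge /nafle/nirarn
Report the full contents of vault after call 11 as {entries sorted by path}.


# 1. openup(p='/vesmaz') -> zitru
# 2. toss(k='ni') -> -543
# 3. record(k='bocresa', v='flinos') -> nil
# 4. relocate(s='/lozifup', d='/nafle/nejond') -> ok
# 5. jot(p='/nafle/gi', c='boresle') -> created
# 6. expunge(p='/nafle/gi') -> ok
# 7. relocate(s='/vesmaz', d='/nafle/gi') -> ok
# 8. jot(p='/nafle/husmok', c='slened') -> created
# 9. pull(k='bocresa') -> flinos
# 10. scanf(p='/nafle') -> [gi, husmok, nejond/, nirarn]
# 11. labels() -> [bocresa]
# 12. openup(p='/nafle/gi') -> zitru
# 13. expunge(p='/nafle/nirarn') -> ok

Answer: {nafle/, nafle/gi=zitru, nafle/husmok=slened, nafle/nejond/, nafle/nirarn=grofirum}


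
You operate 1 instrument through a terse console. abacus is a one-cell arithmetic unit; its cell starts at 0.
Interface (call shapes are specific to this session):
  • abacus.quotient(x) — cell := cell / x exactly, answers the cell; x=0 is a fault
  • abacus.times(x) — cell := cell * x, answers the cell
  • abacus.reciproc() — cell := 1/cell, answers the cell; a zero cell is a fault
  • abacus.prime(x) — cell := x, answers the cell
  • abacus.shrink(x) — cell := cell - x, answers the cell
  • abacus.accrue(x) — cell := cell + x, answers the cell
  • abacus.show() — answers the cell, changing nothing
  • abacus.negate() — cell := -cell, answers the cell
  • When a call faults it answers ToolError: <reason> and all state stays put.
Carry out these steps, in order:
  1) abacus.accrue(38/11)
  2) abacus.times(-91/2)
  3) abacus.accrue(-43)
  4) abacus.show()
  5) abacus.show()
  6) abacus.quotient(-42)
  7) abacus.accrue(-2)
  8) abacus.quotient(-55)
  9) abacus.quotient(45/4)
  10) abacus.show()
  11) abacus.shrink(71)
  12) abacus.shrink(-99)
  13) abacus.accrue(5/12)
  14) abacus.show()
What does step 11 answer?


! 1. abacus.accrue(x: 38/11) ~> 38/11
! 2. abacus.times(x: -91/2) ~> -1729/11
! 3. abacus.accrue(x: -43) ~> -2202/11
! 4. abacus.show() ~> -2202/11
! 5. abacus.show() ~> -2202/11
! 6. abacus.quotient(x: -42) ~> 367/77
! 7. abacus.accrue(x: -2) ~> 213/77
! 8. abacus.quotient(x: -55) ~> -213/4235
! 9. abacus.quotient(x: 45/4) ~> -284/63525
! 10. abacus.show() ~> -284/63525
! 11. abacus.shrink(x: 71) ~> -4510559/63525
! 12. abacus.shrink(x: -99) ~> 1778416/63525
! 13. abacus.accrue(x: 5/12) ~> 2406513/84700
! 14. abacus.show() ~> 2406513/84700

Answer: -4510559/63525


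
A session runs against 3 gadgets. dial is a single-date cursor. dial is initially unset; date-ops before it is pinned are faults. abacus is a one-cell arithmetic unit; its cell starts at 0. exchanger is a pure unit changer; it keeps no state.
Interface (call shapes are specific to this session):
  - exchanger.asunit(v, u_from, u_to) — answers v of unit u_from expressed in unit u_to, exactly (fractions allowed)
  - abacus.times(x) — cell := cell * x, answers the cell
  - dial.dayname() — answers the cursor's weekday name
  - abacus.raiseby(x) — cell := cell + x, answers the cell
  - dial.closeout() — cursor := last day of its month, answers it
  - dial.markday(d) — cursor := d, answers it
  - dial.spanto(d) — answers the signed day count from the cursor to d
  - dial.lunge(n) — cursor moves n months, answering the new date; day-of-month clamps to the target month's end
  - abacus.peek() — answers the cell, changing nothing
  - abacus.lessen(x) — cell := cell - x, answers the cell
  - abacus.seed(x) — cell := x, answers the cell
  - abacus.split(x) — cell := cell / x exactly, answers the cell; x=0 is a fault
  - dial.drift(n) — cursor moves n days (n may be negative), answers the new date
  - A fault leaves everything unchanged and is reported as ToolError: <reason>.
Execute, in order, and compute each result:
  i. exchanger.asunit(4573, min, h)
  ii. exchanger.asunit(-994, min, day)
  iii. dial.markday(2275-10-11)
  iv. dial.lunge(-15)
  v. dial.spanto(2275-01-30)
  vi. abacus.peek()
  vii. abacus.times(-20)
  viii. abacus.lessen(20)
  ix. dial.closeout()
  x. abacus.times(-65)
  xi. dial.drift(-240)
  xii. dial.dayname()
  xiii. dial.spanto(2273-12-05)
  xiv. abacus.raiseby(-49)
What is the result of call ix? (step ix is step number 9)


Answer: 2274-07-31

Derivation:
I use exchanger.asunit using v→4573, u_from→min, u_to→h, → 4573/60.
Then exchanger.asunit using v→-994, u_from→min, u_to→day, which returns -497/720.
I invoke dial.markday using d→2275-10-11, — result: 2275-10-11.
Then dial.lunge using n→-15, → 2274-07-11.
I call dial.spanto using d→2275-01-30, yielding 203.
Calling abacus.peek, and observe 0.
Using abacus.times using x→-20: 0.
I run abacus.lessen using x→20: -20.
Then dial.closeout(), giving 2274-07-31.
I use abacus.times using x→-65, and see 1300.
Invoking dial.drift using n→-240, giving 2273-12-03.
I try dial.dayname(), yielding Wednesday.
I invoke dial.spanto using d→2273-12-05: 2.
I run abacus.raiseby using x→-49, — result: 1251.


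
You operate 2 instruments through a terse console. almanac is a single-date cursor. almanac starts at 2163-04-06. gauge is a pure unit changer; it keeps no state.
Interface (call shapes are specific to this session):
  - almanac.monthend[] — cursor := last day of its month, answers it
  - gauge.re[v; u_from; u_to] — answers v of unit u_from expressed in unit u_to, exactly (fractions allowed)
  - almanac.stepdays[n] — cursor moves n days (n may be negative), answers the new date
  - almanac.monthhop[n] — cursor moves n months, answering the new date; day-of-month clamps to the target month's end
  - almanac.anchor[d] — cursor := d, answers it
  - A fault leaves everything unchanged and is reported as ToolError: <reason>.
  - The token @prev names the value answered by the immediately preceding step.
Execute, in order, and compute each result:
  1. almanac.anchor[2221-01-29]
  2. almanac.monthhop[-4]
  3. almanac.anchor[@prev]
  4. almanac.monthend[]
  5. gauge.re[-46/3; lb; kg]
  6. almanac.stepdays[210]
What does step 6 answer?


Answer: 2221-04-28

Derivation:
% anchor d='2221-01-29'
  2221-01-29
% monthhop n='-4'
  2220-09-29
% anchor d='@prev'
  2220-09-29
% monthend
  2220-09-30
% re v='-46/3' u_from='lb' u_to='kg'
  -1043262451/150000000
% stepdays n='210'
  2221-04-28


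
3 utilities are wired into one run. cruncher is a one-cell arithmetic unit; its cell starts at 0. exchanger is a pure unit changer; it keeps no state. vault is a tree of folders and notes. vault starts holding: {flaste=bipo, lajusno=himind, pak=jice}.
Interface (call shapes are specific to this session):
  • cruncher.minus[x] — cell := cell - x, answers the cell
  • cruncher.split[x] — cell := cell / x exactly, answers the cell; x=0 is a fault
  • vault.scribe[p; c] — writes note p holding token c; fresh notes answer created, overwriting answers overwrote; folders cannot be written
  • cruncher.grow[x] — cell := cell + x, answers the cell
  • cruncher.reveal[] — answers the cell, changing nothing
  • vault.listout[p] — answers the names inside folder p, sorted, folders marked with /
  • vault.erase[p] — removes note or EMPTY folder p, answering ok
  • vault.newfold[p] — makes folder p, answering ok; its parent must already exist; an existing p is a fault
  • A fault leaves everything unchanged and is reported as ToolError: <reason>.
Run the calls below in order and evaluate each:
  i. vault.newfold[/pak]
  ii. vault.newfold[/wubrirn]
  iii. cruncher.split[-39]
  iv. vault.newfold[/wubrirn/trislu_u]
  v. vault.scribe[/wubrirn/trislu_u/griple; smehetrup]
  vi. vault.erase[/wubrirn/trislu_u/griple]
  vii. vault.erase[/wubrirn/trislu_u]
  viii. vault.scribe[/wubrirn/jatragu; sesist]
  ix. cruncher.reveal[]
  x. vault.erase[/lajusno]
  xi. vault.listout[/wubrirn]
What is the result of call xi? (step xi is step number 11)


Step: vault.newfold[p=/pak]
Result: ToolError: exists
Step: vault.newfold[p=/wubrirn]
Result: ok
Step: cruncher.split[x=-39]
Result: 0
Step: vault.newfold[p=/wubrirn/trislu_u]
Result: ok
Step: vault.scribe[p=/wubrirn/trislu_u/griple; c=smehetrup]
Result: created
Step: vault.erase[p=/wubrirn/trislu_u/griple]
Result: ok
Step: vault.erase[p=/wubrirn/trislu_u]
Result: ok
Step: vault.scribe[p=/wubrirn/jatragu; c=sesist]
Result: created
Step: cruncher.reveal[]
Result: 0
Step: vault.erase[p=/lajusno]
Result: ok
Step: vault.listout[p=/wubrirn]
Result: [jatragu]

Answer: [jatragu]


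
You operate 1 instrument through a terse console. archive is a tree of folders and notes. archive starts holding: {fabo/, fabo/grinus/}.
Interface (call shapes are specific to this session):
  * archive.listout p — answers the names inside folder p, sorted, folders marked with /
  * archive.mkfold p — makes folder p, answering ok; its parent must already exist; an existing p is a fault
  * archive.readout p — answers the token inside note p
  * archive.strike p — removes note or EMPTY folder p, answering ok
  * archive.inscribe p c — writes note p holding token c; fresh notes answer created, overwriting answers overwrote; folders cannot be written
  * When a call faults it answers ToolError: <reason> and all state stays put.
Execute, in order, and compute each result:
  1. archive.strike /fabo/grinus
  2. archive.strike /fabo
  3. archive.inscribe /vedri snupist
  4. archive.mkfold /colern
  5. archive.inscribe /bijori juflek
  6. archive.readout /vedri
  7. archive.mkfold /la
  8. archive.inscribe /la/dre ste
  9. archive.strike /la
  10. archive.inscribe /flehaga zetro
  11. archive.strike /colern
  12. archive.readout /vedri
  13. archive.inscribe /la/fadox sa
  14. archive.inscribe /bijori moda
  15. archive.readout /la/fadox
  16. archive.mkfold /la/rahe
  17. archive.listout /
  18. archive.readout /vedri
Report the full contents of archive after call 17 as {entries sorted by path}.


$ archive.strike /fabo/grinus
:: ok
$ archive.strike /fabo
:: ok
$ archive.inscribe /vedri snupist
:: created
$ archive.mkfold /colern
:: ok
$ archive.inscribe /bijori juflek
:: created
$ archive.readout /vedri
:: snupist
$ archive.mkfold /la
:: ok
$ archive.inscribe /la/dre ste
:: created
$ archive.strike /la
:: ToolError: not empty
$ archive.inscribe /flehaga zetro
:: created
$ archive.strike /colern
:: ok
$ archive.readout /vedri
:: snupist
$ archive.inscribe /la/fadox sa
:: created
$ archive.inscribe /bijori moda
:: overwrote
$ archive.readout /la/fadox
:: sa
$ archive.mkfold /la/rahe
:: ok
$ archive.listout /
:: [bijori, flehaga, la/, vedri]
$ archive.readout /vedri
:: snupist

Answer: {bijori=moda, flehaga=zetro, la/, la/dre=ste, la/fadox=sa, la/rahe/, vedri=snupist}


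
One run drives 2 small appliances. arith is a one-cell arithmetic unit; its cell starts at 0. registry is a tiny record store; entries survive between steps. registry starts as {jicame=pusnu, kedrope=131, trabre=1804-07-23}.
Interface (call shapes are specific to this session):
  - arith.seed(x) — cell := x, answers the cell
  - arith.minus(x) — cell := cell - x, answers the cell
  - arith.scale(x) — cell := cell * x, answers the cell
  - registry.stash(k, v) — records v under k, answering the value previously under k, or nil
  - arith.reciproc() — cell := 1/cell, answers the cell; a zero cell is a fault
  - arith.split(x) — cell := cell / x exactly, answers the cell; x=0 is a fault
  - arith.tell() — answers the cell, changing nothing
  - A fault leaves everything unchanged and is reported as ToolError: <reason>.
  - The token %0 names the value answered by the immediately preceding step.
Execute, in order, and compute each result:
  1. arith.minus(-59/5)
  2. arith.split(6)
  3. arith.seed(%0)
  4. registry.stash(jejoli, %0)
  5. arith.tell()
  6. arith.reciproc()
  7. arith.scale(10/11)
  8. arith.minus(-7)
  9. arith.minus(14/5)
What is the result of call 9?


% minus(x→-59/5) == 59/5
% split(x→6) == 59/30
% seed(x→%0) == 59/30
% stash(k→jejoli, v→%0) == nil
% tell() == 59/30
% reciproc() == 30/59
% scale(x→10/11) == 300/649
% minus(x→-7) == 4843/649
% minus(x→14/5) == 15129/3245

Answer: 15129/3245


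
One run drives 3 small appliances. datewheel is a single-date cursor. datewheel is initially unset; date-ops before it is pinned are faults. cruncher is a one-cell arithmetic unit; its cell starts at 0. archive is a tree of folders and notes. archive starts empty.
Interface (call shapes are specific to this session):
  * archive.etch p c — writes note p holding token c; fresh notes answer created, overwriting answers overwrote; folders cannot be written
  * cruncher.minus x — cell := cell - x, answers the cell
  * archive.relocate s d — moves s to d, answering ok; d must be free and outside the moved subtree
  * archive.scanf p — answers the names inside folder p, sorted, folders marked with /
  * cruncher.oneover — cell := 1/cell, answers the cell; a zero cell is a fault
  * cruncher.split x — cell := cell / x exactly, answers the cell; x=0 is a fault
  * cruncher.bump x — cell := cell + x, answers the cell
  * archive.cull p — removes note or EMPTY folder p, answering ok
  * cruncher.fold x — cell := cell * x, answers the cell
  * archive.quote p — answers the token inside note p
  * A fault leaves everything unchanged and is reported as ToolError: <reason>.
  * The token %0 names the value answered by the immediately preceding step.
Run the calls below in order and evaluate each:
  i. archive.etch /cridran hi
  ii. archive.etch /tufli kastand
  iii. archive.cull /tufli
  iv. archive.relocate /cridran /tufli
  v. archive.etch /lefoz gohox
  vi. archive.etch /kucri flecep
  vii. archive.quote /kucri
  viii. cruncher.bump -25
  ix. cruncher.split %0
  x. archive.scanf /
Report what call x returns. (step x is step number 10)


% archive.etch p='/cridran' c='hi'
= created
% archive.etch p='/tufli' c='kastand'
= created
% archive.cull p='/tufli'
= ok
% archive.relocate s='/cridran' d='/tufli'
= ok
% archive.etch p='/lefoz' c='gohox'
= created
% archive.etch p='/kucri' c='flecep'
= created
% archive.quote p='/kucri'
= flecep
% cruncher.bump x='-25'
= -25
% cruncher.split x='%0'
= 1
% archive.scanf p='/'
= [kucri, lefoz, tufli]

Answer: [kucri, lefoz, tufli]


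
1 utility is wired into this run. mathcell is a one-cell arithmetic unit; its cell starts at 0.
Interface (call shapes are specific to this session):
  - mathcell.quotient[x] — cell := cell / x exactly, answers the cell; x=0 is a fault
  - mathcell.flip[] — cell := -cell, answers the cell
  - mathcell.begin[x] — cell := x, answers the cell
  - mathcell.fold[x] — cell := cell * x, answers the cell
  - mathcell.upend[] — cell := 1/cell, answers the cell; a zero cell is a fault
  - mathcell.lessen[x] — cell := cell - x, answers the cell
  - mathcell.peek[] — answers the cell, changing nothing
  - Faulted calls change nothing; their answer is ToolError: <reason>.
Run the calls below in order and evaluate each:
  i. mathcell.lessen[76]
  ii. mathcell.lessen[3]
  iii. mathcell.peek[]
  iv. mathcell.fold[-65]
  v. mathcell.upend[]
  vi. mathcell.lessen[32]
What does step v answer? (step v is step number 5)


Act: mathcell.lessen[x='76']
Obs: -76
Act: mathcell.lessen[x='3']
Obs: -79
Act: mathcell.peek[]
Obs: -79
Act: mathcell.fold[x='-65']
Obs: 5135
Act: mathcell.upend[]
Obs: 1/5135
Act: mathcell.lessen[x='32']
Obs: -164319/5135

Answer: 1/5135


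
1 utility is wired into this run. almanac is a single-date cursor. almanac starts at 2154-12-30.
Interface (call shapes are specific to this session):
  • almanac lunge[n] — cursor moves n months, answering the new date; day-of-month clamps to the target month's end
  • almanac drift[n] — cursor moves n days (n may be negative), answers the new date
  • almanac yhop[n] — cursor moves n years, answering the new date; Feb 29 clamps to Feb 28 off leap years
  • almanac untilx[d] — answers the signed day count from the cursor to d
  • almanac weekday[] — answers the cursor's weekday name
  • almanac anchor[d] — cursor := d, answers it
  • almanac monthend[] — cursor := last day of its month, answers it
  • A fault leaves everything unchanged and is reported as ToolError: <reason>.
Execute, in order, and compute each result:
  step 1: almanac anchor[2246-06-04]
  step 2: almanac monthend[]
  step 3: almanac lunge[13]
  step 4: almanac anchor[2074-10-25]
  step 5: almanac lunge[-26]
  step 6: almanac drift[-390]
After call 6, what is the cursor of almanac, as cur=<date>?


Answer: cur=2071-08-01

Derivation:
% almanac anchor(d: 2246-06-04) ~> 2246-06-04
% almanac monthend() ~> 2246-06-30
% almanac lunge(n: 13) ~> 2247-07-30
% almanac anchor(d: 2074-10-25) ~> 2074-10-25
% almanac lunge(n: -26) ~> 2072-08-25
% almanac drift(n: -390) ~> 2071-08-01


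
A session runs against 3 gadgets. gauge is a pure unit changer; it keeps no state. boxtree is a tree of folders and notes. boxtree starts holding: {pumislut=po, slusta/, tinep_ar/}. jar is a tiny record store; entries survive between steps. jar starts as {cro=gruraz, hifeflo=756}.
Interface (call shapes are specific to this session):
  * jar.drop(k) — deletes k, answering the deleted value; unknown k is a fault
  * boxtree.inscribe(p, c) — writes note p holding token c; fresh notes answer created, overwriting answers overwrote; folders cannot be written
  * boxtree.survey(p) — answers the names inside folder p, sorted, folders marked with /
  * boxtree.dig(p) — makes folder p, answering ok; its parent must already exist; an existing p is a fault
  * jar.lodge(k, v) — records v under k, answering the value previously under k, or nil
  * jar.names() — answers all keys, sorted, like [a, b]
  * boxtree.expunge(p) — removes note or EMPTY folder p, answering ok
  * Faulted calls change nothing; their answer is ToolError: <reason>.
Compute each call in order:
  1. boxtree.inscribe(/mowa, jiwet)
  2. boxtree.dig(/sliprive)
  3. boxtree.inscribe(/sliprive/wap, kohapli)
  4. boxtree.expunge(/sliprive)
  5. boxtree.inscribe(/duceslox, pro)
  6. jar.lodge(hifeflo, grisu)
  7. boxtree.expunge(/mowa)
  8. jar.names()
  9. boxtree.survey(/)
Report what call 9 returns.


~$ inscribe p='/mowa' c='jiwet'
[out] created
~$ dig p='/sliprive'
[out] ok
~$ inscribe p='/sliprive/wap' c='kohapli'
[out] created
~$ expunge p='/sliprive'
[out] ToolError: not empty
~$ inscribe p='/duceslox' c='pro'
[out] created
~$ lodge k='hifeflo' v='grisu'
[out] 756
~$ expunge p='/mowa'
[out] ok
~$ names
[out] [cro, hifeflo]
~$ survey p='/'
[out] [duceslox, pumislut, sliprive/, slusta/, tinep_ar/]

Answer: [duceslox, pumislut, sliprive/, slusta/, tinep_ar/]


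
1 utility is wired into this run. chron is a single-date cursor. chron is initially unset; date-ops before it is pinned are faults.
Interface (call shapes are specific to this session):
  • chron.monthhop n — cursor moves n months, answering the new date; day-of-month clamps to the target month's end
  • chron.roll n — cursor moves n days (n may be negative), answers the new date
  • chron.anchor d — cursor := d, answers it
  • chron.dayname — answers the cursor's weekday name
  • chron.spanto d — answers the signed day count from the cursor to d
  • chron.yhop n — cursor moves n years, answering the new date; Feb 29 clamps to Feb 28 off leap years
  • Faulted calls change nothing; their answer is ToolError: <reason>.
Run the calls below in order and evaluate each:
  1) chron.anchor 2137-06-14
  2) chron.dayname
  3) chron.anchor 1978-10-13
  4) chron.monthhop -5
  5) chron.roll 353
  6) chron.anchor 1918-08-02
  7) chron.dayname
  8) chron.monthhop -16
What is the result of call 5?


> chron.anchor d→2137-06-14
= 2137-06-14
> chron.dayname
= Friday
> chron.anchor d→1978-10-13
= 1978-10-13
> chron.monthhop n→-5
= 1978-05-13
> chron.roll n→353
= 1979-05-01
> chron.anchor d→1918-08-02
= 1918-08-02
> chron.dayname
= Friday
> chron.monthhop n→-16
= 1917-04-02

Answer: 1979-05-01


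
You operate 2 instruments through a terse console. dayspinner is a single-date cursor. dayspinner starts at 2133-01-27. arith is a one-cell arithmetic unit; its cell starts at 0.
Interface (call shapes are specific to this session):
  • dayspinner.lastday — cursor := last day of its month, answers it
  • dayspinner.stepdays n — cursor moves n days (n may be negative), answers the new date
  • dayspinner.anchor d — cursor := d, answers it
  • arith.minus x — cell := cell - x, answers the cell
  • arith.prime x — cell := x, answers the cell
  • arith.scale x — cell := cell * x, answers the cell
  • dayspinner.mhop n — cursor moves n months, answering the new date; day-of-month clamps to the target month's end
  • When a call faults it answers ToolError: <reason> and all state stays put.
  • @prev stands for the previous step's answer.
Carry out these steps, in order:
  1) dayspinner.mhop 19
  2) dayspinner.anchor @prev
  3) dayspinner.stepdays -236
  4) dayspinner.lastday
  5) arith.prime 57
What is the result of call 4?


Then dayspinner.mhop with n: 19, — result: 2134-08-27.
Calling dayspinner.anchor with d: @prev: 2134-08-27.
Calling dayspinner.stepdays with n: -236: 2134-01-03.
Calling dayspinner.lastday, giving 2134-01-31.
Then arith.prime with x: 57, which returns 57.

Answer: 2134-01-31


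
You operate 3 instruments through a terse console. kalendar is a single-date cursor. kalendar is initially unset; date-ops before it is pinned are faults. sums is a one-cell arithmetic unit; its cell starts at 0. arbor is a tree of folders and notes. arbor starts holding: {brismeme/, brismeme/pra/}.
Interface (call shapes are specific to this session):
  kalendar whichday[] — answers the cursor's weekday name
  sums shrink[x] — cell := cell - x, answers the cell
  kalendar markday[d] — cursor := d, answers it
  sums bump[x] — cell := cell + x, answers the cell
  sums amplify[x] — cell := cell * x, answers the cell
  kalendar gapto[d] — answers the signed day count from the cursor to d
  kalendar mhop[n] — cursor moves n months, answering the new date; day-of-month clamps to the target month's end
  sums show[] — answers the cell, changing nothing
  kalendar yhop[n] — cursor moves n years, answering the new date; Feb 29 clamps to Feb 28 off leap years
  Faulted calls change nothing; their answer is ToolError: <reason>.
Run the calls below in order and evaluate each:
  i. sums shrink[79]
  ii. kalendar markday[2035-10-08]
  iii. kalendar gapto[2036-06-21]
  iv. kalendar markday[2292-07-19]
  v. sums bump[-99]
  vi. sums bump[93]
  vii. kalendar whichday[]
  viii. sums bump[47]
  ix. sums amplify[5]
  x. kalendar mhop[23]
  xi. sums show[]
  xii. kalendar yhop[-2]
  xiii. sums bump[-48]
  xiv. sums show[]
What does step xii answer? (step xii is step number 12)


CALL sums shrink[x='79']
RET  -79
CALL kalendar markday[d='2035-10-08']
RET  2035-10-08
CALL kalendar gapto[d='2036-06-21']
RET  257
CALL kalendar markday[d='2292-07-19']
RET  2292-07-19
CALL sums bump[x='-99']
RET  -178
CALL sums bump[x='93']
RET  -85
CALL kalendar whichday[]
RET  Tuesday
CALL sums bump[x='47']
RET  -38
CALL sums amplify[x='5']
RET  -190
CALL kalendar mhop[n='23']
RET  2294-06-19
CALL sums show[]
RET  -190
CALL kalendar yhop[n='-2']
RET  2292-06-19
CALL sums bump[x='-48']
RET  -238
CALL sums show[]
RET  -238

Answer: 2292-06-19


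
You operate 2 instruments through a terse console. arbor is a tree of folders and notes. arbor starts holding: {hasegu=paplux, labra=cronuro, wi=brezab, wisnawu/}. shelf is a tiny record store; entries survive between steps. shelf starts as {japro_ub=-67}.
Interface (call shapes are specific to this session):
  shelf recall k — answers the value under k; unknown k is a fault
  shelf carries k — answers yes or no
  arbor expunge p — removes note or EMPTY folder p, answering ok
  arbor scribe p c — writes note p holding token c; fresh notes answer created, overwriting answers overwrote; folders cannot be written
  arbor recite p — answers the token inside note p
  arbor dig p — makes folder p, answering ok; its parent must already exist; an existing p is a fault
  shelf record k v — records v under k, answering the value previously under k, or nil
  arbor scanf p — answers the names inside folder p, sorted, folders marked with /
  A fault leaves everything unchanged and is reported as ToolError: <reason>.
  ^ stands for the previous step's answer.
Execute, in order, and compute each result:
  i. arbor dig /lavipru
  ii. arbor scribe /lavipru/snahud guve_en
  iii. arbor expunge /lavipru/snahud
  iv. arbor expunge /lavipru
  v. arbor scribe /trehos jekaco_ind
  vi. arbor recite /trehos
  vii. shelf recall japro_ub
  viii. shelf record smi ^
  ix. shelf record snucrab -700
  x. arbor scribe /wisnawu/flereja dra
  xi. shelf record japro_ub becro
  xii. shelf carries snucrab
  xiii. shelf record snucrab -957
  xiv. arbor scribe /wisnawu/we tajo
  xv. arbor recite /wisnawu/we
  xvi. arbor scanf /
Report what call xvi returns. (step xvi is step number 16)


Answer: [hasegu, labra, trehos, wi, wisnawu/]

Derivation:
# 1. arbor dig(/lavipru) : ok
# 2. arbor scribe(/lavipru/snahud, guve_en) : created
# 3. arbor expunge(/lavipru/snahud) : ok
# 4. arbor expunge(/lavipru) : ok
# 5. arbor scribe(/trehos, jekaco_ind) : created
# 6. arbor recite(/trehos) : jekaco_ind
# 7. shelf recall(japro_ub) : -67
# 8. shelf record(smi, ^) : nil
# 9. shelf record(snucrab, -700) : nil
# 10. arbor scribe(/wisnawu/flereja, dra) : created
# 11. shelf record(japro_ub, becro) : -67
# 12. shelf carries(snucrab) : yes
# 13. shelf record(snucrab, -957) : -700
# 14. arbor scribe(/wisnawu/we, tajo) : created
# 15. arbor recite(/wisnawu/we) : tajo
# 16. arbor scanf(/) : [hasegu, labra, trehos, wi, wisnawu/]
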